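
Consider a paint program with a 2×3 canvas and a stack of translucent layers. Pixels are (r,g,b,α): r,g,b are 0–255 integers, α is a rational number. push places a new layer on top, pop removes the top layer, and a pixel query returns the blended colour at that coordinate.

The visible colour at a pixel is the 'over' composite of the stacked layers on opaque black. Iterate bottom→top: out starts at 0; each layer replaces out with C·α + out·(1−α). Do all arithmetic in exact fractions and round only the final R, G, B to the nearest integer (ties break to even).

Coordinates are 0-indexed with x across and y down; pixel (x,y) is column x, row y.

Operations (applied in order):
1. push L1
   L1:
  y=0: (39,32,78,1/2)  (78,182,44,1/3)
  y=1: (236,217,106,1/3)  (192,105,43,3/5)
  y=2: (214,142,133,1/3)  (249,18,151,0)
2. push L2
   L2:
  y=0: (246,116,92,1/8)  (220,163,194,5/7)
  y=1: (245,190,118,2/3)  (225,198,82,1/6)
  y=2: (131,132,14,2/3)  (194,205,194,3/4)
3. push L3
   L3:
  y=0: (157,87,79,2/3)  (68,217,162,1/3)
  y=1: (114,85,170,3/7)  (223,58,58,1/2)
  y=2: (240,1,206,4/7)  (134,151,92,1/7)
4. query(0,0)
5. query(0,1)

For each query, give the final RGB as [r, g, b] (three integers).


query (0,0) [L1,L2,L3] — begin 0,0,0
L1 α=1/2: [39/2, 16, 39]
L2 α=1/8: [765/16, 57/2, 365/8]
L3 α=2/3: [5789/48, 135/2, 543/8]
→ [121, 68, 68]

at x=0,y=1 over L1,L2,L3:
L1 α=1/3: [236/3, 217/3, 106/3]
L2 α=2/3: [1706/9, 1357/9, 814/9]
L3 α=3/7: [9902/63, 7723/63, 7846/63]
rounded: [157, 123, 125]


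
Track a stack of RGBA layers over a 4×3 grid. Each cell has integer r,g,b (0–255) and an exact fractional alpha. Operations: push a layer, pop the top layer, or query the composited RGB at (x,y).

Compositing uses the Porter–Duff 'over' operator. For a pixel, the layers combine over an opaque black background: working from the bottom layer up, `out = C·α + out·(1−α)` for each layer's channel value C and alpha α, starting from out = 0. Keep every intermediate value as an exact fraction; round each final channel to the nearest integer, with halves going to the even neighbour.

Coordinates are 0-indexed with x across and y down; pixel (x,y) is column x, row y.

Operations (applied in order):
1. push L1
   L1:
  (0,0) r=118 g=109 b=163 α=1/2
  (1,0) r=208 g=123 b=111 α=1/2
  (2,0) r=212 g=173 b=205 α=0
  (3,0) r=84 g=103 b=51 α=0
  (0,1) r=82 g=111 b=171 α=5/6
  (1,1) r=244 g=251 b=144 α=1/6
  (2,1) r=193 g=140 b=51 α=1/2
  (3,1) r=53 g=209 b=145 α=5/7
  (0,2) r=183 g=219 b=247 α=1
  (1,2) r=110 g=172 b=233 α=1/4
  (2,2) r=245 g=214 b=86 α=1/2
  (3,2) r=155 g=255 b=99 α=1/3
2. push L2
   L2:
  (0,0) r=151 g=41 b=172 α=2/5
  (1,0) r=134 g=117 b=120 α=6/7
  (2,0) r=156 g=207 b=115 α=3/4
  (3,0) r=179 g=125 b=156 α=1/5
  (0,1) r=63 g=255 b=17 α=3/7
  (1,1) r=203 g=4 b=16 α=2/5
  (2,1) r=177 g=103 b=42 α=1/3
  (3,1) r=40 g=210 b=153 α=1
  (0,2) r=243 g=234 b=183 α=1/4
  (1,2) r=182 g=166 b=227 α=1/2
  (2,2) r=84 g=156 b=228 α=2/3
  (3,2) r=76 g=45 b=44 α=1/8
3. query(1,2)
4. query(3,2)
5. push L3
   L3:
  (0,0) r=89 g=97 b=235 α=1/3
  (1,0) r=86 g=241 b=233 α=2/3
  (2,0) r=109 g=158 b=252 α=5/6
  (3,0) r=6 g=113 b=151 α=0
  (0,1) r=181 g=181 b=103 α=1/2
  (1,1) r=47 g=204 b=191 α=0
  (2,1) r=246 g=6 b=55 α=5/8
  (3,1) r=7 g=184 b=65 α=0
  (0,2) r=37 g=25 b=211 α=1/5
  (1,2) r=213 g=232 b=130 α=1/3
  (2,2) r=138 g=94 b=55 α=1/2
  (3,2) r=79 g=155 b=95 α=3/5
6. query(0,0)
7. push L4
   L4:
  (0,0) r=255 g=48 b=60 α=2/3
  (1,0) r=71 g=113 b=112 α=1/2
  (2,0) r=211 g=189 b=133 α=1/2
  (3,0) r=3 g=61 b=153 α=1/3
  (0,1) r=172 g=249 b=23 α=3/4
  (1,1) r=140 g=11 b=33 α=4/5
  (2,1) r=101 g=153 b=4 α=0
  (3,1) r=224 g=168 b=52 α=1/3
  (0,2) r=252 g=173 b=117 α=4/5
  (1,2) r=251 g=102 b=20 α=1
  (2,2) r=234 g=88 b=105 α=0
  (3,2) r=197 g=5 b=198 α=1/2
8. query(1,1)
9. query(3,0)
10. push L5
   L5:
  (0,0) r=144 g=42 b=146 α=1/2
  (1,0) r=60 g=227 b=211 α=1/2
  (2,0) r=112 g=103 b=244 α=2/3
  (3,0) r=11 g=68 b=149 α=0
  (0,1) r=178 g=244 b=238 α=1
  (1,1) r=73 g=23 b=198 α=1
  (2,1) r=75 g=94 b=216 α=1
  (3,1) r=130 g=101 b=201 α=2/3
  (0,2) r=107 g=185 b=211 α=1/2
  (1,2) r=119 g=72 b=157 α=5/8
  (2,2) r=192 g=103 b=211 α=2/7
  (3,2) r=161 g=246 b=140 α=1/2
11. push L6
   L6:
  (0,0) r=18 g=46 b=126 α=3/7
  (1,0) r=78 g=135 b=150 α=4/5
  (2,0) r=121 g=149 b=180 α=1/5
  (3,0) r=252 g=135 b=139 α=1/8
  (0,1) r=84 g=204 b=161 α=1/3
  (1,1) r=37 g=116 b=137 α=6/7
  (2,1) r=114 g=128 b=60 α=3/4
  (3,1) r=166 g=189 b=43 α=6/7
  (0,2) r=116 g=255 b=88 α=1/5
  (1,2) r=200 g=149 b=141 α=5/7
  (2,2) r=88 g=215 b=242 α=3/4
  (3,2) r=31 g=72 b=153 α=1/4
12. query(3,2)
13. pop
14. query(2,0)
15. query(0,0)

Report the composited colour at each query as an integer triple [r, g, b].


(1,2) stack=L1,L2; from [0,0,0]:
after L1 α=1/4: [55/2, 43, 233/4]
after L2 α=1/2: [419/4, 209/2, 1141/8]
→ [105, 104, 143]

(3,2) stack=L1,L2; from [0,0,0]:
after L1 α=1/3: [155/3, 85, 33]
after L2 α=1/8: [1313/24, 80, 275/8]
= [55, 80, 34]

query (0,0) [L1,L2,L3] — begin 0,0,0
L1 α=1/2: [59, 109/2, 163/2]
L2 α=2/5: [479/5, 491/10, 1177/10]
L3 α=1/3: [1403/15, 976/15, 784/5]
→ [94, 65, 157]

at x=1,y=1 over L1,L2,L3,L4:
+L1 (α=1/6) → [122/3, 251/6, 24]
+L2 (α=2/5) → [528/5, 267/10, 104/5]
+L3 (α=0) → [528/5, 267/10, 104/5]
+L4 (α=4/5) → [3328/25, 707/50, 764/25]
rounded: [133, 14, 31]

(3,0) stack=L1,L2,L3,L4; from [0,0,0]:
L1 α=0: [0, 0, 0]
L2 α=1/5: [179/5, 25, 156/5]
L3 α=0: [179/5, 25, 156/5]
L4 α=1/3: [373/15, 37, 359/5]
= [25, 37, 72]

at x=3,y=2 over L1,L2,L3,L4,L5,L6:
+L1 (α=1/3) → [155/3, 85, 33]
+L2 (α=1/8) → [1313/24, 80, 275/8]
+L3 (α=3/5) → [4157/60, 125, 283/4]
+L4 (α=1/2) → [15977/120, 65, 1075/8]
+L5 (α=1/2) → [35297/240, 311/2, 2195/16]
+L6 (α=1/4) → [37777/320, 1077/8, 9033/64]
→ [118, 135, 141]

query (2,0) [L1,L2,L3,L4,L5] — begin 0,0,0
L1 α=0: [0, 0, 0]
L2 α=3/4: [117, 621/4, 345/4]
L3 α=5/6: [331/3, 3781/24, 1795/8]
L4 α=1/2: [482/3, 8317/48, 2859/16]
L5 α=2/3: [1154/9, 18205/144, 10667/48]
rounded: [128, 126, 222]

at x=0,y=0 over L1,L2,L3,L4,L5:
L1 α=1/2: [59, 109/2, 163/2]
L2 α=2/5: [479/5, 491/10, 1177/10]
L3 α=1/3: [1403/15, 976/15, 784/5]
L4 α=2/3: [9053/45, 2416/45, 1384/15]
L5 α=1/2: [15533/90, 2153/45, 1787/15]
rounded: [173, 48, 119]


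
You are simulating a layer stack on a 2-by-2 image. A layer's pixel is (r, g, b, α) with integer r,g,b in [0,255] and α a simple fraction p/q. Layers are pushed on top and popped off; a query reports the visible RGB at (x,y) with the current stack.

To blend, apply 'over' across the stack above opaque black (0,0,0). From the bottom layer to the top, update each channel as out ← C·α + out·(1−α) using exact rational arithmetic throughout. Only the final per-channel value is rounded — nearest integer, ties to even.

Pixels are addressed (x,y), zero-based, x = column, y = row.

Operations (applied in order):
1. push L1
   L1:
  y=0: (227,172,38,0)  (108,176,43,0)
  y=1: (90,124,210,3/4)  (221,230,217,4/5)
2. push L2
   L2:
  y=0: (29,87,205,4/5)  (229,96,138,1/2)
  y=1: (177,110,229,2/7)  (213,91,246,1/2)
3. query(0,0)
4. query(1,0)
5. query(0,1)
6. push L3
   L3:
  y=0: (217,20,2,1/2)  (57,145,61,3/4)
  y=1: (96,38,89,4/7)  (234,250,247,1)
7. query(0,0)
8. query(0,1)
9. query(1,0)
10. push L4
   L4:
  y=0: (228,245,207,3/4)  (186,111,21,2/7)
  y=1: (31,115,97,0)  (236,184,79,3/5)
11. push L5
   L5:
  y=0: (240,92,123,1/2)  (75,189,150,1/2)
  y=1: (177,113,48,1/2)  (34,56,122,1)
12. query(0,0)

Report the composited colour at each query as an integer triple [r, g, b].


(0,0) stack=L1,L2; from [0,0,0]:
+L1 (α=0) → [0, 0, 0]
+L2 (α=4/5) → [116/5, 348/5, 164]
rounded: [23, 70, 164]

query (1,0) [L1,L2] — begin 0,0,0
L1 α=0: [0, 0, 0]
L2 α=1/2: [229/2, 48, 69]
rounded: [114, 48, 69]

(0,1) stack=L1,L2; from [0,0,0]:
after L1 α=3/4: [135/2, 93, 315/2]
after L2 α=2/7: [1383/14, 685/7, 2491/14]
→ [99, 98, 178]

(0,0) stack=L1,L2,L3; from [0,0,0]:
+L1 (α=0) → [0, 0, 0]
+L2 (α=4/5) → [116/5, 348/5, 164]
+L3 (α=1/2) → [1201/10, 224/5, 83]
rounded: [120, 45, 83]

at x=0,y=1 over L1,L2,L3:
+L1 (α=3/4) → [135/2, 93, 315/2]
+L2 (α=2/7) → [1383/14, 685/7, 2491/14]
+L3 (α=4/7) → [9525/98, 3119/49, 12457/98]
rounded: [97, 64, 127]

(1,0) stack=L1,L2,L3; from [0,0,0]:
after L1 α=0: [0, 0, 0]
after L2 α=1/2: [229/2, 48, 69]
after L3 α=3/4: [571/8, 483/4, 63]
rounded: [71, 121, 63]

at x=0,y=0 over L1,L2,L3,L4,L5:
+L1 (α=0) → [0, 0, 0]
+L2 (α=4/5) → [116/5, 348/5, 164]
+L3 (α=1/2) → [1201/10, 224/5, 83]
+L4 (α=3/4) → [8041/40, 3899/20, 176]
+L5 (α=1/2) → [17641/80, 5739/40, 299/2]
rounded: [221, 143, 150]


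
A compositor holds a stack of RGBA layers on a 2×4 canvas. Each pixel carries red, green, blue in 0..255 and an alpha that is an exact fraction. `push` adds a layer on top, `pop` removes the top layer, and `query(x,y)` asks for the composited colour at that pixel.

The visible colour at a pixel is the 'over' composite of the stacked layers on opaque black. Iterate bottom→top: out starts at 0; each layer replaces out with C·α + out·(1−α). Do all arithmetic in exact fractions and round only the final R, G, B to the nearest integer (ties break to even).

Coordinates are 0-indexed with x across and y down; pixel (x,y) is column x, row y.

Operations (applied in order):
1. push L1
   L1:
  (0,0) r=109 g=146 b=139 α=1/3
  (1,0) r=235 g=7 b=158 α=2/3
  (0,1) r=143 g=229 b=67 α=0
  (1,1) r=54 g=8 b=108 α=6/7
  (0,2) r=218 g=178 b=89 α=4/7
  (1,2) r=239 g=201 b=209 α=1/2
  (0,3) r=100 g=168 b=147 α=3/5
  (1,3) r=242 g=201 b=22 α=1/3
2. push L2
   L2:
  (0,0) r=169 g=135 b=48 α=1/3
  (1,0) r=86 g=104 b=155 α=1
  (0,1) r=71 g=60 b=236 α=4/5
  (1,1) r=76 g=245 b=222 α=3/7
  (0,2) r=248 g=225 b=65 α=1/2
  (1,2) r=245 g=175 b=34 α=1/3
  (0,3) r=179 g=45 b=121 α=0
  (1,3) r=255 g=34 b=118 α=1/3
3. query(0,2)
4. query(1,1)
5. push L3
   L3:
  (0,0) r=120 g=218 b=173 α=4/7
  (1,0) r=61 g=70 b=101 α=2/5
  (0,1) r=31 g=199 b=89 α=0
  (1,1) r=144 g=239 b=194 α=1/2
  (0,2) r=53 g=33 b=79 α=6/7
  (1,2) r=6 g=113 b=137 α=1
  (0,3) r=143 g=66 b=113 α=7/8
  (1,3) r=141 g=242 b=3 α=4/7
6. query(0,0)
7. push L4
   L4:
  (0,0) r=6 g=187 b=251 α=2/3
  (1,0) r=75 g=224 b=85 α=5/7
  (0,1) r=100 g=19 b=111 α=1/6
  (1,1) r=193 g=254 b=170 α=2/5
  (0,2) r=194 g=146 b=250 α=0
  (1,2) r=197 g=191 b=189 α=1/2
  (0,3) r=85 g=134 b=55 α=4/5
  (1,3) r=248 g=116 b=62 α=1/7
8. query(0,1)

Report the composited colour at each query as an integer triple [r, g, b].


at x=0,y=2 over L1,L2:
+L1 (α=4/7) → [872/7, 712/7, 356/7]
+L2 (α=1/2) → [1304/7, 2287/14, 811/14]
= [186, 163, 58]

at x=1,y=1 over L1,L2:
+L1 (α=6/7) → [324/7, 48/7, 648/7]
+L2 (α=3/7) → [2892/49, 5337/49, 7254/49]
→ [59, 109, 148]

query (0,0) [L1,L2,L3] — begin 0,0,0
after L1 α=1/3: [109/3, 146/3, 139/3]
after L2 α=1/3: [725/9, 697/9, 422/9]
after L3 α=4/7: [2165/21, 3313/21, 2498/21]
→ [103, 158, 119]

query (0,1) [L1,L2,L3,L4] — begin 0,0,0
L1 α=0: [0, 0, 0]
L2 α=4/5: [284/5, 48, 944/5]
L3 α=0: [284/5, 48, 944/5]
L4 α=1/6: [64, 259/6, 1055/6]
= [64, 43, 176]


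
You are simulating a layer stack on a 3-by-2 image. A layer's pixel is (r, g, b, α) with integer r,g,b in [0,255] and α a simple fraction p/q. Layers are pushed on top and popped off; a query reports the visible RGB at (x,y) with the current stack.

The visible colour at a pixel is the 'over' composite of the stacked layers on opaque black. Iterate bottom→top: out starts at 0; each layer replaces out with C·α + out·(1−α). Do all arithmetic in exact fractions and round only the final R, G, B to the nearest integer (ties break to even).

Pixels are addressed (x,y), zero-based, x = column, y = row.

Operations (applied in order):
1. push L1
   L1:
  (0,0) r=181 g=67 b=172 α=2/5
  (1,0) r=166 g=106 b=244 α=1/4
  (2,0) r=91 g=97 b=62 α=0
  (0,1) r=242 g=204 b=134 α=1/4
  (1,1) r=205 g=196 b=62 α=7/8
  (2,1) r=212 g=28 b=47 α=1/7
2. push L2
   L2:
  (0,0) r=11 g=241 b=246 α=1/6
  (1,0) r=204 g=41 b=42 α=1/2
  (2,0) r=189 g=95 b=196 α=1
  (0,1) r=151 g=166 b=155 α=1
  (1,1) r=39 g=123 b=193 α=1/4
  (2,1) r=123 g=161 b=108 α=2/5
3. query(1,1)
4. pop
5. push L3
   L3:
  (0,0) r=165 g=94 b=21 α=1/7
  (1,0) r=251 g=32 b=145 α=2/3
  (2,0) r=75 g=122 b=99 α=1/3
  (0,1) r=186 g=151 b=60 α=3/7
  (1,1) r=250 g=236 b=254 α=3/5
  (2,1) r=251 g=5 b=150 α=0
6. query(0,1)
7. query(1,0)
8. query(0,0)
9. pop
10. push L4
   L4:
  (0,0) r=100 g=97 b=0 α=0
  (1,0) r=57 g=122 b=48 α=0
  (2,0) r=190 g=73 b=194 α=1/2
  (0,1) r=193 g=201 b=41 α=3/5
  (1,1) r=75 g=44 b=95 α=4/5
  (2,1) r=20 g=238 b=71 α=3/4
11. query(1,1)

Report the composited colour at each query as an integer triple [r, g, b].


query (1,1) [L1,L2] — begin 0,0,0
+L1 (α=7/8) → [1435/8, 343/2, 217/4]
+L2 (α=1/4) → [4617/32, 1275/8, 1423/16]
→ [144, 159, 89]

query (0,1) [L1,L3] — begin 0,0,0
L1 α=1/4: [121/2, 51, 67/2]
L3 α=3/7: [800/7, 657/7, 314/7]
rounded: [114, 94, 45]

at x=1,y=0 over L1,L3:
after L1 α=1/4: [83/2, 53/2, 61]
after L3 α=2/3: [1087/6, 181/6, 117]
= [181, 30, 117]

(0,0) stack=L1,L3; from [0,0,0]:
after L1 α=2/5: [362/5, 134/5, 344/5]
after L3 α=1/7: [2997/35, 182/5, 2169/35]
rounded: [86, 36, 62]

(1,1) stack=L1,L4; from [0,0,0]:
+L1 (α=7/8) → [1435/8, 343/2, 217/4]
+L4 (α=4/5) → [767/8, 139/2, 1737/20]
= [96, 70, 87]


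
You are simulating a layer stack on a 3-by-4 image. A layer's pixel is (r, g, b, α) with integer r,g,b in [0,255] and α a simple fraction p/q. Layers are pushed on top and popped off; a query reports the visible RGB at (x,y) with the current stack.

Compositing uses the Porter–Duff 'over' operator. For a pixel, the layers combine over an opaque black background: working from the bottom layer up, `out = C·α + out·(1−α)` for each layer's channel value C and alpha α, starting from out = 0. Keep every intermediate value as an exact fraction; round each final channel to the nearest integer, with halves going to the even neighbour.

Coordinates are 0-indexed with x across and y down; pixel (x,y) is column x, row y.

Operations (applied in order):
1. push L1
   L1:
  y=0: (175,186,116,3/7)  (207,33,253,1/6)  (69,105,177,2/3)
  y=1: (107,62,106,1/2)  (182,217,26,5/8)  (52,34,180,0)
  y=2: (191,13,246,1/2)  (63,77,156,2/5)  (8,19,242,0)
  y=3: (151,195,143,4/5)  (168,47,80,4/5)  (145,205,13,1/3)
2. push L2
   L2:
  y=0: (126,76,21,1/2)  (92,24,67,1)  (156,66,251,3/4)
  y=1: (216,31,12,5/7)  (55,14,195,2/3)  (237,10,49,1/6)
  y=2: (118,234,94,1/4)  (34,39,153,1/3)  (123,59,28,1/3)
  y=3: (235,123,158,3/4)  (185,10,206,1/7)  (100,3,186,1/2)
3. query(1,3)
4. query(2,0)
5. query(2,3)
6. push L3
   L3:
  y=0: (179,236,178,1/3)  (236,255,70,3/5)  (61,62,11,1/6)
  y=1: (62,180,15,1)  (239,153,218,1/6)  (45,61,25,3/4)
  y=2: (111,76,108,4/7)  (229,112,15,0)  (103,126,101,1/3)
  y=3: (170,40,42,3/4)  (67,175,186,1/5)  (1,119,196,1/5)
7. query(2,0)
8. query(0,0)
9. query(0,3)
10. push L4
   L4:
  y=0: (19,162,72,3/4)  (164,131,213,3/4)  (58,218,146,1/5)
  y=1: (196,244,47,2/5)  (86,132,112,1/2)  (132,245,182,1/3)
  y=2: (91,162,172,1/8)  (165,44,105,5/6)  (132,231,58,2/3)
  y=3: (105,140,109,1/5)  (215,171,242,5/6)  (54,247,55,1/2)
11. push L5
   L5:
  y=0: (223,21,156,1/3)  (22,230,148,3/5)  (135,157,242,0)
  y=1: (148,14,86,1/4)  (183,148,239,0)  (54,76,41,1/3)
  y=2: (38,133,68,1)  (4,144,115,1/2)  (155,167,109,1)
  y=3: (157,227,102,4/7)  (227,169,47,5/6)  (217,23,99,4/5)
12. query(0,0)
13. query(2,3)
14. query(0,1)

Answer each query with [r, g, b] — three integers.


(1,3) stack=L1,L2; from [0,0,0]:
+L1 (α=4/5) → [672/5, 188/5, 64]
+L2 (α=1/7) → [4957/35, 1178/35, 590/7]
rounded: [142, 34, 84]

(2,0) stack=L1,L2; from [0,0,0]:
+L1 (α=2/3) → [46, 70, 118]
+L2 (α=3/4) → [257/2, 67, 871/4]
= [128, 67, 218]

(2,3) stack=L1,L2; from [0,0,0]:
after L1 α=1/3: [145/3, 205/3, 13/3]
after L2 α=1/2: [445/6, 107/3, 571/6]
→ [74, 36, 95]

at x=2,y=0 over L1,L2,L3:
+L1 (α=2/3) → [46, 70, 118]
+L2 (α=3/4) → [257/2, 67, 871/4]
+L3 (α=1/6) → [469/4, 397/6, 4399/24]
→ [117, 66, 183]

at x=0,y=0 over L1,L2,L3:
after L1 α=3/7: [75, 558/7, 348/7]
after L2 α=1/2: [201/2, 545/7, 495/14]
after L3 α=1/3: [380/3, 914/7, 1741/21]
rounded: [127, 131, 83]

at x=0,y=3 over L1,L2,L3:
L1 α=4/5: [604/5, 156, 572/5]
L2 α=3/4: [4129/20, 525/4, 1471/10]
L3 α=3/4: [14329/80, 1005/16, 2731/40]
→ [179, 63, 68]

at x=0,y=0 over L1,L2,L3,L4,L5:
after L1 α=3/7: [75, 558/7, 348/7]
after L2 α=1/2: [201/2, 545/7, 495/14]
after L3 α=1/3: [380/3, 914/7, 1741/21]
after L4 α=3/4: [551/12, 1079/7, 6277/84]
after L5 α=1/3: [1889/18, 2305/21, 12829/126]
rounded: [105, 110, 102]

(2,3) stack=L1,L2,L3,L4,L5; from [0,0,0]:
+L1 (α=1/3) → [145/3, 205/3, 13/3]
+L2 (α=1/2) → [445/6, 107/3, 571/6]
+L3 (α=1/5) → [893/15, 157/3, 346/3]
+L4 (α=1/2) → [1703/30, 449/3, 511/6]
+L5 (α=4/5) → [27743/150, 145/3, 2887/30]
→ [185, 48, 96]

(0,1) stack=L1,L2,L3,L4,L5; from [0,0,0]:
after L1 α=1/2: [107/2, 31, 53]
after L2 α=5/7: [1187/7, 31, 166/7]
after L3 α=1: [62, 180, 15]
after L4 α=2/5: [578/5, 1028/5, 139/5]
after L5 α=1/4: [1237/10, 1577/10, 847/20]
= [124, 158, 42]


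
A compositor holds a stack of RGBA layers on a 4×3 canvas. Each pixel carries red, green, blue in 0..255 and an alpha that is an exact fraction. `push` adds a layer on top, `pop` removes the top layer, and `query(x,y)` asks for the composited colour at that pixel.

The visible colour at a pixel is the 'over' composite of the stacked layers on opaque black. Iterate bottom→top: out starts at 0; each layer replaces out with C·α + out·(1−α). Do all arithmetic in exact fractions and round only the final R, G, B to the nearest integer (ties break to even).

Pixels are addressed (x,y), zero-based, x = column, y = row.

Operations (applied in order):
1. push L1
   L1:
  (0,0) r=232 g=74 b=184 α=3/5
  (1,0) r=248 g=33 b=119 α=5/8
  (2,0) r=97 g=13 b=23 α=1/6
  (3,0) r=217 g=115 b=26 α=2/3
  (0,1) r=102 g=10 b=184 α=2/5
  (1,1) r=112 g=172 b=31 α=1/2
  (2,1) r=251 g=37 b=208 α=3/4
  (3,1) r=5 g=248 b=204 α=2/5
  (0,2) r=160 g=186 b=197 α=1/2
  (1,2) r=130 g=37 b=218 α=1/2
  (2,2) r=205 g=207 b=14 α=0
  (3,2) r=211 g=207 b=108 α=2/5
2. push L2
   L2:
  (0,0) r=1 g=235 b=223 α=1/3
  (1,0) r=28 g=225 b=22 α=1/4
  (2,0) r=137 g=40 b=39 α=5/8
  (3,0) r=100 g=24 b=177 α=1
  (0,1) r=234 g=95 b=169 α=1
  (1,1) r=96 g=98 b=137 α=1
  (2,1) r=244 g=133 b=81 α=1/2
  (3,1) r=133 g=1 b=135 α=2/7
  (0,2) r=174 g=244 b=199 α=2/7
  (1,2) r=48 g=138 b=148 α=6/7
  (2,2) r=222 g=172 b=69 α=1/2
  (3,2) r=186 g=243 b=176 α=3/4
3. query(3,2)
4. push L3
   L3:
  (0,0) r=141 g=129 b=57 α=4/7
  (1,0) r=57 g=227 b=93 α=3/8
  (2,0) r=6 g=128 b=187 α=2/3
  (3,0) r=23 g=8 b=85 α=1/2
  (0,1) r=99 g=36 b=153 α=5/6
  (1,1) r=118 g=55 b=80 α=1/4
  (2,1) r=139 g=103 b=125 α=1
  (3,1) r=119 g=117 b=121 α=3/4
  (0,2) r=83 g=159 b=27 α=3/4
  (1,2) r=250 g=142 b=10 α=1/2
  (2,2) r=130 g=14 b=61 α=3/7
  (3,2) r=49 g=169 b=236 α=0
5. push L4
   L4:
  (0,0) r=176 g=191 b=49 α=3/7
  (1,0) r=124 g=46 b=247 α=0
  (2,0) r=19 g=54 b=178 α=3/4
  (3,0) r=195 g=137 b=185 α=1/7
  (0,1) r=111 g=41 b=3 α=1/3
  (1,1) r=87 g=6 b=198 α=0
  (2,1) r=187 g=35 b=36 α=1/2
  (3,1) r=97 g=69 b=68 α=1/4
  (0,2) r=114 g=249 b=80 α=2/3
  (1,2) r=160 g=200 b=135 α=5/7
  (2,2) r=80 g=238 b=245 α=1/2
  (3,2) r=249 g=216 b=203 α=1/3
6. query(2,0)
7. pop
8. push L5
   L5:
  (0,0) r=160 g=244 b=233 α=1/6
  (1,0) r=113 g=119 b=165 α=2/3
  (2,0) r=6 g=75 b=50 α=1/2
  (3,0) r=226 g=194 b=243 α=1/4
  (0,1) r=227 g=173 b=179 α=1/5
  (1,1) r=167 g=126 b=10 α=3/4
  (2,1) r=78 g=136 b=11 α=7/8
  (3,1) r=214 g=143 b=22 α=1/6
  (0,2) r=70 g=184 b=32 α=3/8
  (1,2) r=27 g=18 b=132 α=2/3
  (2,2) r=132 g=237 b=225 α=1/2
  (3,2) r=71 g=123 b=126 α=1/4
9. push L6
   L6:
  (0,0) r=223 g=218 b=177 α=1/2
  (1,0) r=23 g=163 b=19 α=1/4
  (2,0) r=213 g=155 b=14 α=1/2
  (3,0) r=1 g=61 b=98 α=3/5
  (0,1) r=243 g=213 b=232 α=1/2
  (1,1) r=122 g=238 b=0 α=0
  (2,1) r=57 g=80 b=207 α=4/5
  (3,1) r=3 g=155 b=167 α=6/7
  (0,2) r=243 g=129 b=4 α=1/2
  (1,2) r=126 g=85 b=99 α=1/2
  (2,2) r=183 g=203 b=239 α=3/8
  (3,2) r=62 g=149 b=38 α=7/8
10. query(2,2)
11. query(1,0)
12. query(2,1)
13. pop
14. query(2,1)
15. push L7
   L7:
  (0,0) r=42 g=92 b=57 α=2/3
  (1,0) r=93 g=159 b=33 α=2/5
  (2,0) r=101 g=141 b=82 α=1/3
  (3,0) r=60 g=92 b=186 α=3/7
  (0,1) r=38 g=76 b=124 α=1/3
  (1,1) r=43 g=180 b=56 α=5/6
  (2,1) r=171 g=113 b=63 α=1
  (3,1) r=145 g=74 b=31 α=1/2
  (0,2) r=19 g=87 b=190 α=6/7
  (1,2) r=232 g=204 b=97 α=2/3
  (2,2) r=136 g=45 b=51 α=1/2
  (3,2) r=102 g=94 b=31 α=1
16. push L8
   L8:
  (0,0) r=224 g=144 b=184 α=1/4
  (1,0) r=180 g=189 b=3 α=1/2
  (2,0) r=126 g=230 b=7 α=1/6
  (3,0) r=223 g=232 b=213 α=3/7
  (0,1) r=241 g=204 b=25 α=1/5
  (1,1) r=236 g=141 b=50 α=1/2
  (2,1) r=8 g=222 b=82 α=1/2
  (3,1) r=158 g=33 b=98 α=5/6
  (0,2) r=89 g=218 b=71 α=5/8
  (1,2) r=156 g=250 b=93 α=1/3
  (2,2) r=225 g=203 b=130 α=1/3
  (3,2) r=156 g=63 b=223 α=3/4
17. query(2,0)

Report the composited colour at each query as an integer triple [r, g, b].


(3,2) stack=L1,L2; from [0,0,0]:
L1 α=2/5: [422/5, 414/5, 216/5]
L2 α=3/4: [803/5, 4059/20, 714/5]
rounded: [161, 203, 143]

query (2,0) [L1,L2,L3,L4] — begin 0,0,0
+L1 (α=1/6) → [97/6, 13/6, 23/6]
+L2 (α=5/8) → [1467/16, 413/16, 413/16]
+L3 (α=2/3) → [553/16, 1503/16, 6397/48]
+L4 (α=3/4) → [1465/64, 4095/64, 32029/192]
rounded: [23, 64, 167]

(2,2) stack=L1,L2,L3,L5,L6; from [0,0,0]:
after L1 α=0: [0, 0, 0]
after L2 α=1/2: [111, 86, 69/2]
after L3 α=3/7: [834/7, 386/7, 321/7]
after L5 α=1/2: [879/7, 2045/14, 948/7]
after L6 α=3/8: [4119/28, 18751/112, 9759/56]
rounded: [147, 167, 174]

query (1,0) [L1,L2,L3,L5,L6] — begin 0,0,0
+L1 (α=5/8) → [155, 165/8, 595/8]
+L2 (α=1/4) → [493/4, 2295/32, 1961/32]
+L3 (α=3/8) → [3149/32, 33267/256, 18733/256]
+L5 (α=2/3) → [10381/96, 94195/768, 103213/768]
+L6 (α=1/4) → [11117/128, 135923/1024, 108077/1024]
rounded: [87, 133, 106]

(2,1) stack=L1,L2,L3,L5,L6; from [0,0,0]:
L1 α=3/4: [753/4, 111/4, 156]
L2 α=1/2: [1729/8, 643/8, 237/2]
L3 α=1: [139, 103, 125]
L5 α=7/8: [685/8, 1055/8, 101/4]
L6 α=4/5: [2509/40, 723/8, 3413/20]
rounded: [63, 90, 171]

query (2,1) [L1,L2,L3,L5] — begin 0,0,0
+L1 (α=3/4) → [753/4, 111/4, 156]
+L2 (α=1/2) → [1729/8, 643/8, 237/2]
+L3 (α=1) → [139, 103, 125]
+L5 (α=7/8) → [685/8, 1055/8, 101/4]
= [86, 132, 25]

(2,0) stack=L1,L2,L3,L5,L7,L8; from [0,0,0]:
+L1 (α=1/6) → [97/6, 13/6, 23/6]
+L2 (α=5/8) → [1467/16, 413/16, 413/16]
+L3 (α=2/3) → [553/16, 1503/16, 6397/48]
+L5 (α=1/2) → [649/32, 2703/32, 8797/96]
+L7 (α=1/3) → [755/16, 1653/16, 12733/144]
+L8 (α=1/6) → [5791/96, 11945/96, 64673/864]
→ [60, 124, 75]


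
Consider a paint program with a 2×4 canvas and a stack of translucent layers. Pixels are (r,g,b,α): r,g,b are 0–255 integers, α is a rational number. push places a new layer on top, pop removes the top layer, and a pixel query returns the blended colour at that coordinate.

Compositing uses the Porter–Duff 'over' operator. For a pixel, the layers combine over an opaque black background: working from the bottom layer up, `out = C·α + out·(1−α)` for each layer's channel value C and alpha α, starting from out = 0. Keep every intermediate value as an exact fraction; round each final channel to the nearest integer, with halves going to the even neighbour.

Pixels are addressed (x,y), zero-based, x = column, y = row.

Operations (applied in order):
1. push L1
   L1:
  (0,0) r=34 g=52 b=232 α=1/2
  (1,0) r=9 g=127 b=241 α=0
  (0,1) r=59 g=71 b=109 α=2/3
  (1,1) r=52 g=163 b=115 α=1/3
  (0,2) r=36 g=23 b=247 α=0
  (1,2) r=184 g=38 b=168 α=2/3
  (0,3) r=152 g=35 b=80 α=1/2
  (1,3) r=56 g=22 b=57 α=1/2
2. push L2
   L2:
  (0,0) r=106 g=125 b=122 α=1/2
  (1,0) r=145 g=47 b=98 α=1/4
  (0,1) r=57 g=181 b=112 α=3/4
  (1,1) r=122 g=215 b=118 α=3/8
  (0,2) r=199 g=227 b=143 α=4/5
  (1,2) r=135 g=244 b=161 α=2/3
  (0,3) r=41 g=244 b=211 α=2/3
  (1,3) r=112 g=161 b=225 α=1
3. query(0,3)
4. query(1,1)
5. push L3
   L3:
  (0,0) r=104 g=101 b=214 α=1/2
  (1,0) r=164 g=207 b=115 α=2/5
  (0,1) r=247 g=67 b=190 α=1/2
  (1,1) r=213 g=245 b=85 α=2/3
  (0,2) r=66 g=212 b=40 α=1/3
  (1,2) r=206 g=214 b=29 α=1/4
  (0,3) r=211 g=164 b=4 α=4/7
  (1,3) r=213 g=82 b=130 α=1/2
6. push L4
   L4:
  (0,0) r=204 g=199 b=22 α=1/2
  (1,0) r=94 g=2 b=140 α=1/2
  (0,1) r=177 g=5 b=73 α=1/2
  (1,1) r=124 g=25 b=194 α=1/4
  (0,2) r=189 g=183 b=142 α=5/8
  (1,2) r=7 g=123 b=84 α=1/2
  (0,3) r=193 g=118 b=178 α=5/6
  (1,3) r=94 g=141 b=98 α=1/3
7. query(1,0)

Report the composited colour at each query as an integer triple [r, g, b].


(0,3) stack=L1,L2; from [0,0,0]:
L1 α=1/2: [76, 35/2, 40]
L2 α=2/3: [158/3, 337/2, 154]
= [53, 168, 154]

query (1,1) [L1,L2] — begin 0,0,0
+L1 (α=1/3) → [52/3, 163/3, 115/3]
+L2 (α=3/8) → [679/12, 1375/12, 1637/24]
rounded: [57, 115, 68]

at x=1,y=0 over L1,L2,L3,L4:
after L1 α=0: [0, 0, 0]
after L2 α=1/4: [145/4, 47/4, 49/2]
after L3 α=2/5: [1747/20, 1797/20, 607/10]
after L4 α=1/2: [3627/40, 1837/40, 2007/20]
→ [91, 46, 100]


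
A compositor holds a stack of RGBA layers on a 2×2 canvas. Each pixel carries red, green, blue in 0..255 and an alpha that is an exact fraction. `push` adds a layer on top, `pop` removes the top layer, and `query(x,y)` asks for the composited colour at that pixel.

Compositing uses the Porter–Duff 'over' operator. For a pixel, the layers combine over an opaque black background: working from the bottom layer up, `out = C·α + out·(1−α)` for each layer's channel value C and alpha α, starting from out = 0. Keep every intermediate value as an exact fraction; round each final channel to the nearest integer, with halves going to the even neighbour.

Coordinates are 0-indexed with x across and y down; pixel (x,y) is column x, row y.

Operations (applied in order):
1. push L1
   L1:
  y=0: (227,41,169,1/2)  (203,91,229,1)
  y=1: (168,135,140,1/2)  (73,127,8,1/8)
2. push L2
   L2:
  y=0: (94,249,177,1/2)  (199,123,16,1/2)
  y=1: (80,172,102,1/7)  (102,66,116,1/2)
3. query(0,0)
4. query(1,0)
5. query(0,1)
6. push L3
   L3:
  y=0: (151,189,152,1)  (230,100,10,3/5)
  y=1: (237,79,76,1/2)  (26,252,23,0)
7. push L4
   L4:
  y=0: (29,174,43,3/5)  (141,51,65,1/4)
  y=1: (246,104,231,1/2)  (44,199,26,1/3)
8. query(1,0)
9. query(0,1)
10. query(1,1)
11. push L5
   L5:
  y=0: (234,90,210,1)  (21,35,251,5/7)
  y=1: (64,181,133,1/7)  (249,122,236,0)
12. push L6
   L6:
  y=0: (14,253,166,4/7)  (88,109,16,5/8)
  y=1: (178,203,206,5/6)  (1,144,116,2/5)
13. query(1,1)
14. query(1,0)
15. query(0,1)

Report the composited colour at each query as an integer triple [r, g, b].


(0,0) stack=L1,L2; from [0,0,0]:
after L1 α=1/2: [227/2, 41/2, 169/2]
after L2 α=1/2: [415/4, 539/4, 523/4]
→ [104, 135, 131]

query (1,0) [L1,L2] — begin 0,0,0
after L1 α=1: [203, 91, 229]
after L2 α=1/2: [201, 107, 245/2]
→ [201, 107, 122]

(0,1) stack=L1,L2; from [0,0,0]:
L1 α=1/2: [84, 135/2, 70]
L2 α=1/7: [584/7, 577/7, 522/7]
= [83, 82, 75]

query (1,0) [L1,L2,L3,L4] — begin 0,0,0
L1 α=1: [203, 91, 229]
L2 α=1/2: [201, 107, 245/2]
L3 α=3/5: [1092/5, 514/5, 55]
L4 α=1/4: [3981/20, 1797/20, 115/2]
rounded: [199, 90, 58]

(0,1) stack=L1,L2,L3,L4; from [0,0,0]:
+L1 (α=1/2) → [84, 135/2, 70]
+L2 (α=1/7) → [584/7, 577/7, 522/7]
+L3 (α=1/2) → [2243/14, 565/7, 527/7]
+L4 (α=1/2) → [5687/28, 1293/14, 1072/7]
→ [203, 92, 153]

query (1,1) [L1,L2,L3,L4] — begin 0,0,0
L1 α=1/8: [73/8, 127/8, 1]
L2 α=1/2: [889/16, 655/16, 117/2]
L3 α=0: [889/16, 655/16, 117/2]
L4 α=1/3: [1241/24, 749/8, 143/3]
rounded: [52, 94, 48]

at x=1,y=1 over L1,L2,L3,L4,L5,L6:
L1 α=1/8: [73/8, 127/8, 1]
L2 α=1/2: [889/16, 655/16, 117/2]
L3 α=0: [889/16, 655/16, 117/2]
L4 α=1/3: [1241/24, 749/8, 143/3]
L5 α=0: [1241/24, 749/8, 143/3]
L6 α=2/5: [1257/40, 4551/40, 75]
rounded: [31, 114, 75]

(1,0) stack=L1,L2,L3,L4,L5,L6; from [0,0,0]:
after L1 α=1: [203, 91, 229]
after L2 α=1/2: [201, 107, 245/2]
after L3 α=3/5: [1092/5, 514/5, 55]
after L4 α=1/4: [3981/20, 1797/20, 115/2]
after L5 α=5/7: [5031/70, 3547/70, 1370/7]
after L6 α=5/8: [45893/560, 48791/560, 2335/28]
rounded: [82, 87, 83]

(0,1) stack=L1,L2,L3,L4,L5,L6; from [0,0,0]:
L1 α=1/2: [84, 135/2, 70]
L2 α=1/7: [584/7, 577/7, 522/7]
L3 α=1/2: [2243/14, 565/7, 527/7]
L4 α=1/2: [5687/28, 1293/14, 1072/7]
L5 α=1/7: [17957/98, 5146/49, 7363/49]
L6 α=5/6: [35059/196, 54881/294, 57833/294]
rounded: [179, 187, 197]


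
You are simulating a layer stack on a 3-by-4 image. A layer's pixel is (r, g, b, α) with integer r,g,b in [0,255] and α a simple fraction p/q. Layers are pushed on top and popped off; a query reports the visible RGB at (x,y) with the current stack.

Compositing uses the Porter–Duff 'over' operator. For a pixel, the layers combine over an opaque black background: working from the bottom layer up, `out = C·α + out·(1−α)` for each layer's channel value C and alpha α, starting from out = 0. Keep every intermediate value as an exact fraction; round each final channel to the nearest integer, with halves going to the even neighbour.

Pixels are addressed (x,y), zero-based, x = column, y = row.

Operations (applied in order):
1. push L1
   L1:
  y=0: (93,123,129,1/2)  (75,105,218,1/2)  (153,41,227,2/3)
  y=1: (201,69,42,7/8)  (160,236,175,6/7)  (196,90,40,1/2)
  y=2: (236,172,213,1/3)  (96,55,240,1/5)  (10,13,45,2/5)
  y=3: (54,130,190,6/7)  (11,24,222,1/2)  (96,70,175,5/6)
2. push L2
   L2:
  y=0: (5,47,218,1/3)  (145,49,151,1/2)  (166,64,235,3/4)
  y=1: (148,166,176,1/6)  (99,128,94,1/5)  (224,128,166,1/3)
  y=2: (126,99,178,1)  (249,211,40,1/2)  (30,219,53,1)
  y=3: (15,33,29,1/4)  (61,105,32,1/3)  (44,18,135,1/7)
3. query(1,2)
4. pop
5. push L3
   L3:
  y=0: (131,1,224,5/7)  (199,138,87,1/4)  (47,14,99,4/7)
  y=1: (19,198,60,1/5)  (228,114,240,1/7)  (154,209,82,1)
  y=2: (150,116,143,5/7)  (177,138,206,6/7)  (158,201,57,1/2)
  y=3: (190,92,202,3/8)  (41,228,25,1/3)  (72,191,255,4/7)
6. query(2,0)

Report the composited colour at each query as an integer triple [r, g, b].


query (1,2) [L1,L2] — begin 0,0,0
after L1 α=1/5: [96/5, 11, 48]
after L2 α=1/2: [1341/10, 111, 44]
= [134, 111, 44]

(2,0) stack=L1,L3; from [0,0,0]:
after L1 α=2/3: [102, 82/3, 454/3]
after L3 α=4/7: [494/7, 138/7, 850/7]
rounded: [71, 20, 121]


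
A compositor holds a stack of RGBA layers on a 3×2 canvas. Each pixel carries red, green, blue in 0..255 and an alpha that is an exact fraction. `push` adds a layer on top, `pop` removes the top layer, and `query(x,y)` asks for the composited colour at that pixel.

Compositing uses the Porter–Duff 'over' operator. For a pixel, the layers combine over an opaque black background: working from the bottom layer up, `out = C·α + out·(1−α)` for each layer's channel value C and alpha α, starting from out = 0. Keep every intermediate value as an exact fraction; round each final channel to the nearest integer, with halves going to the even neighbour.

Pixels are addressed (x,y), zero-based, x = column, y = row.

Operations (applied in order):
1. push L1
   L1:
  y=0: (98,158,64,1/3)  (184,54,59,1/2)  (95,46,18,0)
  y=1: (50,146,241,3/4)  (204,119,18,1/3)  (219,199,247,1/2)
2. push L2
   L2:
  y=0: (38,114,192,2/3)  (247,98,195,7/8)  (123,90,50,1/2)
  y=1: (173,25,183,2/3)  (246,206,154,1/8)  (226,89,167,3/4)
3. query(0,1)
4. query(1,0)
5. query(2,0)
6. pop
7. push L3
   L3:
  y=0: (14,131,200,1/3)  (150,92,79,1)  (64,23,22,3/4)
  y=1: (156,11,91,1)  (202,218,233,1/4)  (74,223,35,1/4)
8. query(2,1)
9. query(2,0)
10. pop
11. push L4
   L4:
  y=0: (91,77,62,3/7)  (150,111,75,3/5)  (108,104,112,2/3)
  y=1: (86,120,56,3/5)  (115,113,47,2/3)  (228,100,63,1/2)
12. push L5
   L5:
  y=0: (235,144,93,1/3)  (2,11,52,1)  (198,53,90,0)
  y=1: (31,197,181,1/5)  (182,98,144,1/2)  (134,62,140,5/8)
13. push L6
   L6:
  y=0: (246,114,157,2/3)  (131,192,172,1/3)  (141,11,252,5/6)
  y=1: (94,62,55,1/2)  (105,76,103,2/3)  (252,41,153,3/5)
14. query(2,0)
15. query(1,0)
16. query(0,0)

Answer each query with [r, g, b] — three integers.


query (0,1) [L1,L2] — begin 0,0,0
L1 α=3/4: [75/2, 219/2, 723/4]
L2 α=2/3: [767/6, 319/6, 729/4]
rounded: [128, 53, 182]

query (1,0) [L1,L2] — begin 0,0,0
L1 α=1/2: [92, 27, 59/2]
L2 α=7/8: [1821/8, 713/8, 2789/16]
rounded: [228, 89, 174]

(2,0) stack=L1,L2; from [0,0,0]:
after L1 α=0: [0, 0, 0]
after L2 α=1/2: [123/2, 45, 25]
rounded: [62, 45, 25]

(2,1) stack=L1,L3; from [0,0,0]:
+L1 (α=1/2) → [219/2, 199/2, 247/2]
+L3 (α=1/4) → [805/8, 1043/8, 811/8]
→ [101, 130, 101]

(2,0) stack=L1,L3; from [0,0,0]:
after L1 α=0: [0, 0, 0]
after L3 α=3/4: [48, 69/4, 33/2]
= [48, 17, 16]

at x=2,y=0 over L1,L4,L5,L6:
after L1 α=0: [0, 0, 0]
after L4 α=2/3: [72, 208/3, 224/3]
after L5 α=0: [72, 208/3, 224/3]
after L6 α=5/6: [259/2, 373/18, 2002/9]
rounded: [130, 21, 222]

at x=1,y=0 over L1,L4,L5,L6:
after L1 α=1/2: [92, 27, 59/2]
after L4 α=3/5: [634/5, 387/5, 284/5]
after L5 α=1: [2, 11, 52]
after L6 α=1/3: [45, 214/3, 92]
= [45, 71, 92]

(0,0) stack=L1,L4,L5,L6; from [0,0,0]:
+L1 (α=1/3) → [98/3, 158/3, 64/3]
+L4 (α=3/7) → [173/3, 1325/21, 814/21]
+L5 (α=1/3) → [1051/9, 5674/63, 3581/63]
+L6 (α=2/3) → [5479/27, 20038/189, 23363/189]
→ [203, 106, 124]


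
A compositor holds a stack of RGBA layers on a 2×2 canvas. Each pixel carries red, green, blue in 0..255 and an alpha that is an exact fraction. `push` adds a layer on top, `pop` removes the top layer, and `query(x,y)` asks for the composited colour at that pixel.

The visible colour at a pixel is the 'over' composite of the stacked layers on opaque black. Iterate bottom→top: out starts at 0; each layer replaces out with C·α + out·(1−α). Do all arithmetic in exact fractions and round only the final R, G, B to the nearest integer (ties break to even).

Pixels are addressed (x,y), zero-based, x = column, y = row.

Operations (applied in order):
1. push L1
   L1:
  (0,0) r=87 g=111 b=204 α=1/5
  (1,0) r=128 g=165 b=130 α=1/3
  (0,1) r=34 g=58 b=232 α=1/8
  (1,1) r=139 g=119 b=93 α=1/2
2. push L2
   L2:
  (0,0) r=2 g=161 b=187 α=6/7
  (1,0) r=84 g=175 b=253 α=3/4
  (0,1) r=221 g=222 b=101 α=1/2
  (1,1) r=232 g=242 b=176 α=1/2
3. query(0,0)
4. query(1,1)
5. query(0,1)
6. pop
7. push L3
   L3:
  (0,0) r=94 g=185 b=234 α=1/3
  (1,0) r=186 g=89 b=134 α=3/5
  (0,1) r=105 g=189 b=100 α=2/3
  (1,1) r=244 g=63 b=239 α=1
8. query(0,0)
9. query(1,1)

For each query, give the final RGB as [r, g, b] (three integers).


(0,0) stack=L1,L2; from [0,0,0]:
+L1 (α=1/5) → [87/5, 111/5, 204/5]
+L2 (α=6/7) → [21/5, 4941/35, 5814/35]
rounded: [4, 141, 166]

query (1,1) [L1,L2] — begin 0,0,0
L1 α=1/2: [139/2, 119/2, 93/2]
L2 α=1/2: [603/4, 603/4, 445/4]
rounded: [151, 151, 111]

(0,1) stack=L1,L2; from [0,0,0]:
L1 α=1/8: [17/4, 29/4, 29]
L2 α=1/2: [901/8, 917/8, 65]
= [113, 115, 65]

at x=0,y=0 over L1,L3:
L1 α=1/5: [87/5, 111/5, 204/5]
L3 α=1/3: [644/15, 1147/15, 526/5]
= [43, 76, 105]

at x=1,y=1 over L1,L3:
after L1 α=1/2: [139/2, 119/2, 93/2]
after L3 α=1: [244, 63, 239]
rounded: [244, 63, 239]


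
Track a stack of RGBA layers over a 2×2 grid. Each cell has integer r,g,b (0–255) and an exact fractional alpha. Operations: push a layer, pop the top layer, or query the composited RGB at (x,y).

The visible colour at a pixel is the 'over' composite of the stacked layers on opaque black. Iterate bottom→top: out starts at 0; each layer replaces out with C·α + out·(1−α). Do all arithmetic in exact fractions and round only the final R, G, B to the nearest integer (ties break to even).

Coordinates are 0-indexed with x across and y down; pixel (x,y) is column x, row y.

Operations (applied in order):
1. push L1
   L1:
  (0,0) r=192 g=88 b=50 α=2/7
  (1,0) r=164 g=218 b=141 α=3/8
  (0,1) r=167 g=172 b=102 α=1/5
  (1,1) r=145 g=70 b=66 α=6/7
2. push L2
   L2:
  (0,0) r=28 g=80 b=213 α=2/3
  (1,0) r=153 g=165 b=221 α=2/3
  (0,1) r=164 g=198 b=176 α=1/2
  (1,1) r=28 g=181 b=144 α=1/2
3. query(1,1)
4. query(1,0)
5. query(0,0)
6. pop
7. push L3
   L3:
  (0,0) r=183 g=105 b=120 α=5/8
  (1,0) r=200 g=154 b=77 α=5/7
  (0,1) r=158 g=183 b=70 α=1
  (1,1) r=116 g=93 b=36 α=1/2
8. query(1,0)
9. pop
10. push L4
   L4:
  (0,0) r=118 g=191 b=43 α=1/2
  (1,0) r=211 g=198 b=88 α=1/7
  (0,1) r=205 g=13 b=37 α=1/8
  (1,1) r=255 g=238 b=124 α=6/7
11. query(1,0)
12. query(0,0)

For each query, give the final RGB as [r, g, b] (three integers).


query (1,1) [L1,L2] — begin 0,0,0
L1 α=6/7: [870/7, 60, 396/7]
L2 α=1/2: [533/7, 241/2, 702/7]
rounded: [76, 120, 100]

at x=1,y=0 over L1,L2:
L1 α=3/8: [123/2, 327/4, 423/8]
L2 α=2/3: [245/2, 549/4, 3959/24]
= [122, 137, 165]

(0,0) stack=L1,L2; from [0,0,0]:
after L1 α=2/7: [384/7, 176/7, 100/7]
after L2 α=2/3: [776/21, 432/7, 3082/21]
= [37, 62, 147]

at x=1,y=0 over L1,L3:
L1 α=3/8: [123/2, 327/4, 423/8]
L3 α=5/7: [1123/7, 1867/14, 1963/28]
rounded: [160, 133, 70]

query (1,0) [L1,L4] — begin 0,0,0
after L1 α=3/8: [123/2, 327/4, 423/8]
after L4 α=1/7: [580/7, 1377/14, 1621/28]
rounded: [83, 98, 58]

query (0,0) [L1,L4] — begin 0,0,0
L1 α=2/7: [384/7, 176/7, 100/7]
L4 α=1/2: [605/7, 1513/14, 401/14]
rounded: [86, 108, 29]


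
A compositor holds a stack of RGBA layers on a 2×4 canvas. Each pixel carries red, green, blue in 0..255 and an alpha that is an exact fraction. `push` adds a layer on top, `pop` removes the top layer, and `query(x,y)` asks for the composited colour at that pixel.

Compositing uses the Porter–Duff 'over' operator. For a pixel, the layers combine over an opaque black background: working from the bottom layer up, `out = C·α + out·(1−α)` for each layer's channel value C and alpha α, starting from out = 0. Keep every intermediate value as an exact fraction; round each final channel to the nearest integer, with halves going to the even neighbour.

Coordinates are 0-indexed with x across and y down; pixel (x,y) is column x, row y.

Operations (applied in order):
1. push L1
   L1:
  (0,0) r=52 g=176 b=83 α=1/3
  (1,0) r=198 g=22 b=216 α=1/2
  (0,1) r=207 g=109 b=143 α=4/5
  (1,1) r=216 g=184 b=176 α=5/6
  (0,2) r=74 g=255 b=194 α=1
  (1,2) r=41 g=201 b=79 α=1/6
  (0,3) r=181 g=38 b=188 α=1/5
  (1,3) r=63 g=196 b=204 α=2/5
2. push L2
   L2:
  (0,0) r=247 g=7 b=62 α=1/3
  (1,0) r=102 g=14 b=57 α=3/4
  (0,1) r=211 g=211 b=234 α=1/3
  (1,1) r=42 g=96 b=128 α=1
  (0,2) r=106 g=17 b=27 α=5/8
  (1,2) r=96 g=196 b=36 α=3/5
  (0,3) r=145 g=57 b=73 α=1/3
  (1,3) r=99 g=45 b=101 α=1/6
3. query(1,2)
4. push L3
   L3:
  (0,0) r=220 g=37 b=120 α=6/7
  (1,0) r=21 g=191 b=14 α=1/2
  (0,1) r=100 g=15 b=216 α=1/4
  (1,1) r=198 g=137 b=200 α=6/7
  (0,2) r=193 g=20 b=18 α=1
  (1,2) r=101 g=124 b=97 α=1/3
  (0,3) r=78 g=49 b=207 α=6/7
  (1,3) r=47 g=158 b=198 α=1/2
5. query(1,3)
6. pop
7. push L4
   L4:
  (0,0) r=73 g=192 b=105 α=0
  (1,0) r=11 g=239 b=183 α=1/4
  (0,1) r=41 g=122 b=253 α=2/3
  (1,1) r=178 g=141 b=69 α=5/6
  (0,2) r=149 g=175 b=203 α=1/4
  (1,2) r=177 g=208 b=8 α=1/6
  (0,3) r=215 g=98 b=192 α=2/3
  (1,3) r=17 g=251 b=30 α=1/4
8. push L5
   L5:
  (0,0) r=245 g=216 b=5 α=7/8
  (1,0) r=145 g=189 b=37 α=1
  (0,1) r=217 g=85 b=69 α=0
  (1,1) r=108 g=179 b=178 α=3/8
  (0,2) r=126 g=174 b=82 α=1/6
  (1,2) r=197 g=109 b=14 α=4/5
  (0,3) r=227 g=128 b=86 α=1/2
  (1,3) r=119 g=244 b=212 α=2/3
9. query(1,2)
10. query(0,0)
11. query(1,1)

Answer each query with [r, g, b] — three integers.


(1,2) stack=L1,L2; from [0,0,0]:
L1 α=1/6: [41/6, 67/2, 79/6]
L2 α=3/5: [181/3, 131, 403/15]
rounded: [60, 131, 27]

query (1,3) [L1,L2,L3] — begin 0,0,0
after L1 α=2/5: [126/5, 392/5, 408/5]
after L2 α=1/6: [75/2, 437/6, 509/6]
after L3 α=1/2: [169/4, 1385/12, 1697/12]
= [42, 115, 141]

at x=1,y=2 over L1,L2,L4,L5:
+L1 (α=1/6) → [41/6, 67/2, 79/6]
+L2 (α=3/5) → [181/3, 131, 403/15]
+L4 (α=1/6) → [718/9, 863/6, 427/18]
+L5 (α=4/5) → [1562/9, 3479/30, 287/18]
rounded: [174, 116, 16]

query (0,0) [L1,L2,L4,L5] — begin 0,0,0
L1 α=1/3: [52/3, 176/3, 83/3]
L2 α=1/3: [845/9, 373/9, 352/9]
L4 α=0: [845/9, 373/9, 352/9]
L5 α=7/8: [2035/9, 13981/72, 667/72]
= [226, 194, 9]

(1,1) stack=L1,L2,L4,L5; from [0,0,0]:
+L1 (α=5/6) → [180, 460/3, 440/3]
+L2 (α=1) → [42, 96, 128]
+L4 (α=5/6) → [466/3, 267/2, 473/6]
+L5 (α=3/8) → [1651/12, 2409/16, 5569/48]
rounded: [138, 151, 116]
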